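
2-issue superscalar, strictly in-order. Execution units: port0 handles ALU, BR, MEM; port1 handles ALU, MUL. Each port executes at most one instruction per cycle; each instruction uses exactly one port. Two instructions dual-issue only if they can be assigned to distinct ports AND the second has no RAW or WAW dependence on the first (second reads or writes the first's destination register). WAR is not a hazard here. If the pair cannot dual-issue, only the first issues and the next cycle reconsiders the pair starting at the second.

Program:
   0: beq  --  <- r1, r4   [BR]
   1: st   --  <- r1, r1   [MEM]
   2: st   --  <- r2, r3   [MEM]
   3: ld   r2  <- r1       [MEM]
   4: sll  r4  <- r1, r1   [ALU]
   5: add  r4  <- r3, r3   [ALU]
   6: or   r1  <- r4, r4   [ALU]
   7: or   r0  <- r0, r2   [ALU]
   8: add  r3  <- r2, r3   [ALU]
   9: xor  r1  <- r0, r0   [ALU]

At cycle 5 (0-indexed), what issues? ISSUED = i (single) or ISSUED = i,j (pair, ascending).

ISSUED = 6,7

[0] i0  beq  -- no-port BR/MEM
[1] i1  st  -- no-port MEM/MEM
[2] i2  st  -- no-port MEM/MEM
[3] i3&i4  ld/sll  -- pair
[4] i5  add  -- RAW r4
[5] i6&i7  or/or  -- pair
[6] i8&i9  add/xor  -- pair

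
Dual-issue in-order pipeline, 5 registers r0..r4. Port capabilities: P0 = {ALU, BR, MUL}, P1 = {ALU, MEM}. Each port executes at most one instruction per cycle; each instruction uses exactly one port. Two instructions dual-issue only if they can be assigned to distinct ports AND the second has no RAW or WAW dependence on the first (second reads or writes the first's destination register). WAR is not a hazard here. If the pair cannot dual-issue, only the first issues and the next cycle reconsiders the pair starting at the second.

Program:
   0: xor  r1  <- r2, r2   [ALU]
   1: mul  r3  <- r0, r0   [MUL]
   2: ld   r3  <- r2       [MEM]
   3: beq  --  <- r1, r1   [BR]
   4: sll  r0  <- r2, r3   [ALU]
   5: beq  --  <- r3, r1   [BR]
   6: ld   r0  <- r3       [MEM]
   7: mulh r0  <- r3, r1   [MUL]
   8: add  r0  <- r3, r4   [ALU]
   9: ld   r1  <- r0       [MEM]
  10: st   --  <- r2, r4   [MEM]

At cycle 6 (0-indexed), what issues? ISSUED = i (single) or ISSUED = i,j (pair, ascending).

ISSUED = 9

0. xor.ALU;mul.MUL @i0&i1  | dual
1. ld.MEM;beq.BR @i2&i3  | dual
2. sll.ALU;beq.BR @i4&i5  | dual
3. ld.MEM @i6  | WAW r0
4. mulh.MUL @i7  | WAW r0
5. add.ALU @i8  | RAW r0
6. ld.MEM @i9  | no-port MEM/MEM
7. st.MEM @i10  | tail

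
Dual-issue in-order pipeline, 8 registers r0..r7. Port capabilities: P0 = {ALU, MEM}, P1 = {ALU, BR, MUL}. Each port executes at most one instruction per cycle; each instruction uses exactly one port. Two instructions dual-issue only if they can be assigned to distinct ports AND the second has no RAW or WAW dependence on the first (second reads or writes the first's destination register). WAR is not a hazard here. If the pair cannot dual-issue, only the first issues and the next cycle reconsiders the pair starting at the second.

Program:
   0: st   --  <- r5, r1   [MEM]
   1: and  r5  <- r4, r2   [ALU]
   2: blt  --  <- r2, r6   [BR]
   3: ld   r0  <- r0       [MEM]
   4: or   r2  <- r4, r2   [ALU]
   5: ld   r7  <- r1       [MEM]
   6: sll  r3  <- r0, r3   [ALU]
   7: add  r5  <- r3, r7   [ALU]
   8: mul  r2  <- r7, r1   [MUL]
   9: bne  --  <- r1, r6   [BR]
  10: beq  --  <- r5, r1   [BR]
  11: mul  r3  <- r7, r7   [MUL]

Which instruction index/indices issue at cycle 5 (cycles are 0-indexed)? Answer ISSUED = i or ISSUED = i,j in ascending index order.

ISSUED = 9

c0: i0/i1 st.MEM/and.ALU  2-wide
c1: i2/i3 blt.BR/ld.MEM  2-wide
c2: i4/i5 or.ALU/ld.MEM  2-wide
c3: i6 sll.ALU  RAW r3
c4: i7/i8 add.ALU/mul.MUL  2-wide
c5: i9 bne.BR  no-port BR/BR
c6: i10 beq.BR  no-port BR/MUL
c7: i11 mul.MUL  tail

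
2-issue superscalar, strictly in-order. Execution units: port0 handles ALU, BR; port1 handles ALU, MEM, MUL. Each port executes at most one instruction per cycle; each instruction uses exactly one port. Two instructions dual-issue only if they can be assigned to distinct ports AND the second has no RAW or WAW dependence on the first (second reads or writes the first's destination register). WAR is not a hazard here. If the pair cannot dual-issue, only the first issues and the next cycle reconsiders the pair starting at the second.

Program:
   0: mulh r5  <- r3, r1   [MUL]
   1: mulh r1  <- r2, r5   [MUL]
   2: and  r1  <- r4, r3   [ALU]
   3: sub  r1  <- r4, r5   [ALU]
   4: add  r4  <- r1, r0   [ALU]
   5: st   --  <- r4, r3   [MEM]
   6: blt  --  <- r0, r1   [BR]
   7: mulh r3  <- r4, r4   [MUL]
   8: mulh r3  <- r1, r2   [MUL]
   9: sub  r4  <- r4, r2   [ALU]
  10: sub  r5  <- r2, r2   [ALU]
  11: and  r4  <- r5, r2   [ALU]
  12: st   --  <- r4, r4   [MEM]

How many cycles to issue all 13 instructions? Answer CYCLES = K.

  cy0 -> i0 (mulh) no-port MUL/MUL
  cy1 -> i1 (mulh) WAW r1
  cy2 -> i2 (and) WAW r1
  cy3 -> i3 (sub) RAW r1
  cy4 -> i4 (add) RAW r4
  cy5 -> i5,i6 (st+blt) pair
  cy6 -> i7 (mulh) no-port MUL/MUL
  cy7 -> i8,i9 (mulh+sub) pair
  cy8 -> i10 (sub) RAW r5
  cy9 -> i11 (and) RAW r4
  cy10 -> i12 (st) tail

CYCLES = 11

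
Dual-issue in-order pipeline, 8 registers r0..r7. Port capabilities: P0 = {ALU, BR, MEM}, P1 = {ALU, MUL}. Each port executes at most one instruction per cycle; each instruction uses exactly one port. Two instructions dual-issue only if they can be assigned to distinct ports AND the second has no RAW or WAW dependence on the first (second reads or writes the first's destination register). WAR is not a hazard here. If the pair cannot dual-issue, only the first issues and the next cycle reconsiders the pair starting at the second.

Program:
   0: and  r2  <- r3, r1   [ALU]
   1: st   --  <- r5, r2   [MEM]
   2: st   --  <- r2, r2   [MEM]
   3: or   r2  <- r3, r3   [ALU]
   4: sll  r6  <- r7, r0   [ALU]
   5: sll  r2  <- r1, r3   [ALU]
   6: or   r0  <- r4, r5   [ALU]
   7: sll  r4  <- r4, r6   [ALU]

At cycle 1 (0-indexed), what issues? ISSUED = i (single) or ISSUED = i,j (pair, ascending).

[0] i0  and  -- RAW r2
[1] i1  st  -- no-port MEM/MEM
[2] i2&i3  st+or  -- pair
[3] i4&i5  sll+sll  -- pair
[4] i6&i7  or+sll  -- pair

ISSUED = 1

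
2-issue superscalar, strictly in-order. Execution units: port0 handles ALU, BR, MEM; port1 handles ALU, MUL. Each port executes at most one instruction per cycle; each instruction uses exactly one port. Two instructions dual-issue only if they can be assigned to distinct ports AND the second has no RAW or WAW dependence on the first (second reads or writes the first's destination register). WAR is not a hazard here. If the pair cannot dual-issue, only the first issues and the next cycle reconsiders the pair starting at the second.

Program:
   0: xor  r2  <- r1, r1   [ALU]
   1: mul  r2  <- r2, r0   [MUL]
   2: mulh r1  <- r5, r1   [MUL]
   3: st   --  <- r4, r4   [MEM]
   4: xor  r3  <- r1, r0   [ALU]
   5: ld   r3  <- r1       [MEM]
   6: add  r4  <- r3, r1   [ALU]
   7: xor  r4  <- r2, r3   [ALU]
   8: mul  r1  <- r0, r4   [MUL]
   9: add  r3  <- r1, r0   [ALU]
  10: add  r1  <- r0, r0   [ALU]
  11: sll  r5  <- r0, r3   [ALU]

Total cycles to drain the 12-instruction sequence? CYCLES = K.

[0] i0  xor.ALU  -- RAW+WAW r2
[1] i1  mul.MUL  -- no-port MUL/MUL
[2] i2&i3  mulh.MUL+st.MEM  -- pair
[3] i4  xor.ALU  -- WAW r3
[4] i5  ld.MEM  -- RAW r3
[5] i6  add.ALU  -- WAW r4
[6] i7  xor.ALU  -- RAW r4
[7] i8  mul.MUL  -- RAW r1
[8] i9&i10  add.ALU+add.ALU  -- pair
[9] i11  sll.ALU  -- tail

CYCLES = 10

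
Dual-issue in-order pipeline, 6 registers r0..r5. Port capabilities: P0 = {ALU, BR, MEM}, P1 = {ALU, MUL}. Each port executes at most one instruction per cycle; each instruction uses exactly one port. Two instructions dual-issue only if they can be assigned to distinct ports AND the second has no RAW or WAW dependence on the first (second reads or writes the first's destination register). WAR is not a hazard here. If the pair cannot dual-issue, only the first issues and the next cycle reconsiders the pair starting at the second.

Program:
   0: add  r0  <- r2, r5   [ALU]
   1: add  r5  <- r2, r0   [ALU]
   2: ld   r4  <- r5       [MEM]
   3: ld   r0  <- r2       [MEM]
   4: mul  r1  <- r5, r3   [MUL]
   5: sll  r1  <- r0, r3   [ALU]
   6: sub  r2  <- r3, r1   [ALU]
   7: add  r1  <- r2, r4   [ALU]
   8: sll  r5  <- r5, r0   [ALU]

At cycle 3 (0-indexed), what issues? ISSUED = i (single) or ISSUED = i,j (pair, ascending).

  cy0 -> i0 (add.ALU) RAW r0
  cy1 -> i1 (add.ALU) RAW r5
  cy2 -> i2 (ld.MEM) no-port MEM/MEM
  cy3 -> i3+i4 (ld.MEM mul.MUL) dual
  cy4 -> i5 (sll.ALU) RAW r1
  cy5 -> i6 (sub.ALU) RAW r2
  cy6 -> i7+i8 (add.ALU sll.ALU) dual

ISSUED = 3,4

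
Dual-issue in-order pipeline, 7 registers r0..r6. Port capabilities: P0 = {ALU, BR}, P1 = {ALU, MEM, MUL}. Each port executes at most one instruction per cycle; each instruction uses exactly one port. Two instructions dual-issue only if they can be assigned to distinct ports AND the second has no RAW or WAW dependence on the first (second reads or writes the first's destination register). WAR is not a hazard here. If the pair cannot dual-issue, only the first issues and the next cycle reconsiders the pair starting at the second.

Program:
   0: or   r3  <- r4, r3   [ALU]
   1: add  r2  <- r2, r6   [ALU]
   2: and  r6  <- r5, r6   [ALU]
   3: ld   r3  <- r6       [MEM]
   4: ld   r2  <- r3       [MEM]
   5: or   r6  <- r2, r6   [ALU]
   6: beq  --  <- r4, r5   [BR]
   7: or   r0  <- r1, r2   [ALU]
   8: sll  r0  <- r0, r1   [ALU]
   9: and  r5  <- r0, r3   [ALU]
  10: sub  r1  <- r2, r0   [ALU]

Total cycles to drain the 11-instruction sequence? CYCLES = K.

CYCLES = 8

[0] i0+i1  or.ALU/add.ALU  -- pair
[1] i2  and.ALU  -- RAW r6
[2] i3  ld.MEM  -- no-port MEM/MEM
[3] i4  ld.MEM  -- RAW r2
[4] i5+i6  or.ALU/beq.BR  -- pair
[5] i7  or.ALU  -- RAW+WAW r0
[6] i8  sll.ALU  -- RAW r0
[7] i9+i10  and.ALU/sub.ALU  -- pair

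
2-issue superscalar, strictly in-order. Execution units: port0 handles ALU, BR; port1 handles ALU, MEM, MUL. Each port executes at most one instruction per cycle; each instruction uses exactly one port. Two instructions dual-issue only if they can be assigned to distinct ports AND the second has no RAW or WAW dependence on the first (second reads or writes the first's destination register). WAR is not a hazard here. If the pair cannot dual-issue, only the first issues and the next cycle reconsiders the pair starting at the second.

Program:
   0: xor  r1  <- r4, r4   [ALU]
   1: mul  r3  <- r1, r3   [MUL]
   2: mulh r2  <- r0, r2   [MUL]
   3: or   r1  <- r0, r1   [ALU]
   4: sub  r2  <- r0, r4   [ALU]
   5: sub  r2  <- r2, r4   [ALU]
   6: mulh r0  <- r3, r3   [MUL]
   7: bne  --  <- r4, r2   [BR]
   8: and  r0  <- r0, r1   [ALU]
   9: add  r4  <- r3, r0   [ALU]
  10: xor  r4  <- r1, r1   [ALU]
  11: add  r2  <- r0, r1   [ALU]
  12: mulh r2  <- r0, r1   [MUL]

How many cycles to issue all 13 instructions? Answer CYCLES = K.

CYCLES = 9

t=0 i0:xor ; RAW r1
t=1 i1:mul ; no-port MUL/MUL
t=2 i2/i3:mulh;or ; pair
t=3 i4:sub ; RAW+WAW r2
t=4 i5/i6:sub;mulh ; pair
t=5 i7/i8:bne;and ; pair
t=6 i9:add ; WAW r4
t=7 i10/i11:xor;add ; pair
t=8 i12:mulh ; tail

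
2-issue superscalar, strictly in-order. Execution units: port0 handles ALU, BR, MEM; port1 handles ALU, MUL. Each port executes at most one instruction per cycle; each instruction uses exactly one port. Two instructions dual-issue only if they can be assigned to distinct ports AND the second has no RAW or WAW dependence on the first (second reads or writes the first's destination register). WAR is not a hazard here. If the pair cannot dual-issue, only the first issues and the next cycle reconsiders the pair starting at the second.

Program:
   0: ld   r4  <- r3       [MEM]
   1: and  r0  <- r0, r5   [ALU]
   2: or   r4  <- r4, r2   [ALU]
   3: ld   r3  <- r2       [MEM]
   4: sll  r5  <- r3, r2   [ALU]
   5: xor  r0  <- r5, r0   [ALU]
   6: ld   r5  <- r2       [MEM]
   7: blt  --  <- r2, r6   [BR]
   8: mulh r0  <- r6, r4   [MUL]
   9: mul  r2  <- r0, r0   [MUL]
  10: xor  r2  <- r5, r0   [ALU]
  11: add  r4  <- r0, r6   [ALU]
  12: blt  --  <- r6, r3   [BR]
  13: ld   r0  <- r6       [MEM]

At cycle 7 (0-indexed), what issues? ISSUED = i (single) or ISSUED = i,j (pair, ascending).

ISSUED = 12

[0] i0,i1  ld.MEM+and.ALU  -- dual
[1] i2,i3  or.ALU+ld.MEM  -- dual
[2] i4  sll.ALU  -- RAW r5
[3] i5,i6  xor.ALU+ld.MEM  -- dual
[4] i7,i8  blt.BR+mulh.MUL  -- dual
[5] i9  mul.MUL  -- WAW r2
[6] i10,i11  xor.ALU+add.ALU  -- dual
[7] i12  blt.BR  -- no-port BR/MEM
[8] i13  ld.MEM  -- tail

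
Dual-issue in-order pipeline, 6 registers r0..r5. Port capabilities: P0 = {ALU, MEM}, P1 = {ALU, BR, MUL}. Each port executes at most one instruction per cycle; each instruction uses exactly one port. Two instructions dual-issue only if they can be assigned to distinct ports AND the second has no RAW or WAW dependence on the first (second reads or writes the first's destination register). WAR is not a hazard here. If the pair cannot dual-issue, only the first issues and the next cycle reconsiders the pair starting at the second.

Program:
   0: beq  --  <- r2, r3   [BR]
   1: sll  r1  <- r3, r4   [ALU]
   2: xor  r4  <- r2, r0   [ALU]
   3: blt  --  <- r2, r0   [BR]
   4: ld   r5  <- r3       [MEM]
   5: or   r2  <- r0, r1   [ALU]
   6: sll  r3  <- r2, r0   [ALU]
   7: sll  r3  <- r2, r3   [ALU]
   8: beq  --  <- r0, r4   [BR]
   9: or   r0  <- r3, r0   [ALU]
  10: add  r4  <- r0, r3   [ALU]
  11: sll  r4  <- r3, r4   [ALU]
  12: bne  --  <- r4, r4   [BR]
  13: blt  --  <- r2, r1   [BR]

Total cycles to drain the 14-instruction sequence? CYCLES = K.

CYCLES = 10

[0] i0,i1  beq.BR sll.ALU  -- dual
[1] i2,i3  xor.ALU blt.BR  -- dual
[2] i4,i5  ld.MEM or.ALU  -- dual
[3] i6  sll.ALU  -- RAW+WAW r3
[4] i7,i8  sll.ALU beq.BR  -- dual
[5] i9  or.ALU  -- RAW r0
[6] i10  add.ALU  -- RAW+WAW r4
[7] i11  sll.ALU  -- RAW r4
[8] i12  bne.BR  -- no-port BR/BR
[9] i13  blt.BR  -- tail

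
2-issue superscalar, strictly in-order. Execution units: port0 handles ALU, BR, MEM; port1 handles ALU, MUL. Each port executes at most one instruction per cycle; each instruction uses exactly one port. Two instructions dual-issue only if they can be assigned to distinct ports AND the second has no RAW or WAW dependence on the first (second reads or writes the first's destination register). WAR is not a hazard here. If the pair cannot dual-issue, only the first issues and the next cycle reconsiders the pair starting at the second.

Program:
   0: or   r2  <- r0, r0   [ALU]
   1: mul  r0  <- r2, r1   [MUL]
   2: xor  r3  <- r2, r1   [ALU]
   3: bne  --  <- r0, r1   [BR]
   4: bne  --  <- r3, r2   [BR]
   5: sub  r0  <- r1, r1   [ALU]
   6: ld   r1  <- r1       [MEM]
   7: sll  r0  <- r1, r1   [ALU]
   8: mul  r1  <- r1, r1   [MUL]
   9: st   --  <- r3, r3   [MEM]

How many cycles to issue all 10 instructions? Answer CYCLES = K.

CYCLES = 7

[0] i0  or.ALU  -- RAW r2
[1] i1/i2  mul.MUL+xor.ALU  -- 2-wide
[2] i3  bne.BR  -- no-port BR/BR
[3] i4/i5  bne.BR+sub.ALU  -- 2-wide
[4] i6  ld.MEM  -- RAW r1
[5] i7/i8  sll.ALU+mul.MUL  -- 2-wide
[6] i9  st.MEM  -- tail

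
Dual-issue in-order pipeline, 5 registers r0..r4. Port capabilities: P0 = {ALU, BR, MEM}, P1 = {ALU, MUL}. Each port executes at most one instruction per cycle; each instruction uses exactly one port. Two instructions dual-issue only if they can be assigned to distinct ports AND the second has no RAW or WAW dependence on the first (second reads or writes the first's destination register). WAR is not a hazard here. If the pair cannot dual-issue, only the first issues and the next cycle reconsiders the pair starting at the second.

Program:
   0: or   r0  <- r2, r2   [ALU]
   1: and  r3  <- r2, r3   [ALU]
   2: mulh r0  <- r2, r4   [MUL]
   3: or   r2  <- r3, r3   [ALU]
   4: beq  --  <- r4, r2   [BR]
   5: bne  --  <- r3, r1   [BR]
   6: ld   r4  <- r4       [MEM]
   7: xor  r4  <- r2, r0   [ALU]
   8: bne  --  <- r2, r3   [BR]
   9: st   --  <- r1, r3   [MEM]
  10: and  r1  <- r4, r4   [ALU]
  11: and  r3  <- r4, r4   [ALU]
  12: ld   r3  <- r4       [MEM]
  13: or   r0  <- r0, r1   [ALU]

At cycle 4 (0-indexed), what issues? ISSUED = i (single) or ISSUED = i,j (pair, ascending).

ISSUED = 6

[0] i0+i1  or+and  -- dual
[1] i2+i3  mulh+or  -- dual
[2] i4  beq  -- no-port BR/BR
[3] i5  bne  -- no-port BR/MEM
[4] i6  ld  -- WAW r4
[5] i7+i8  xor+bne  -- dual
[6] i9+i10  st+and  -- dual
[7] i11  and  -- WAW r3
[8] i12+i13  ld+or  -- dual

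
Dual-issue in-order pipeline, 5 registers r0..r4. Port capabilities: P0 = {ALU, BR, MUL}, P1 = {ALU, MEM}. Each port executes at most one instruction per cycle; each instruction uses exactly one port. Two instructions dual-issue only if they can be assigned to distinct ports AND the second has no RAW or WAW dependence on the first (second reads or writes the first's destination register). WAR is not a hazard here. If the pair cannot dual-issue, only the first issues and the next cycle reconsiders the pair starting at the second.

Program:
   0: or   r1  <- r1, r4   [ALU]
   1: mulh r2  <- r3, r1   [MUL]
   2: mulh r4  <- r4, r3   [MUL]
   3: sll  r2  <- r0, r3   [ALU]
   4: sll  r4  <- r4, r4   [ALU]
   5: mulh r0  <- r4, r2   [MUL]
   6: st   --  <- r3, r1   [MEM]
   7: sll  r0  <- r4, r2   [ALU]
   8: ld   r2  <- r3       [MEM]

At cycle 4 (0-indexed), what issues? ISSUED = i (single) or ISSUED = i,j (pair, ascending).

ISSUED = 5,6

0. or @i0  | RAW r1
1. mulh @i1  | no-port MUL/MUL
2. mulh;sll @i2,i3  | 2-wide
3. sll @i4  | RAW r4
4. mulh;st @i5,i6  | 2-wide
5. sll;ld @i7,i8  | 2-wide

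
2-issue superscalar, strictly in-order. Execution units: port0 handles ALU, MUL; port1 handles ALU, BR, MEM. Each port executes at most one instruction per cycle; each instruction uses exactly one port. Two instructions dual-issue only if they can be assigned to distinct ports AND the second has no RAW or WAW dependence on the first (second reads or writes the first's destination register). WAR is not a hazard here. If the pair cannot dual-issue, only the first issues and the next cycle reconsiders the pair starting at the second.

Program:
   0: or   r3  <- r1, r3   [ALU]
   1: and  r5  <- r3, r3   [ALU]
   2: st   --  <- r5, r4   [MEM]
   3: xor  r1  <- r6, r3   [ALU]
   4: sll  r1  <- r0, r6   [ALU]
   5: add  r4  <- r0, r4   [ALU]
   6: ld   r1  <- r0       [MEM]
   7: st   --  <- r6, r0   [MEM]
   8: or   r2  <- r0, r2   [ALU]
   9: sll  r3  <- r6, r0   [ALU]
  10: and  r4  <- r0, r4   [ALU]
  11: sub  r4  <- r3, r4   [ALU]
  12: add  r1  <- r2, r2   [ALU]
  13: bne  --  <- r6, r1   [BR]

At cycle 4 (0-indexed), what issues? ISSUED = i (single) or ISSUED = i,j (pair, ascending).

0. or.ALU @i0  | RAW r3
1. and.ALU @i1  | RAW r5
2. st.MEM+xor.ALU @i2&i3  | 2-wide
3. sll.ALU+add.ALU @i4&i5  | 2-wide
4. ld.MEM @i6  | no-port MEM/MEM
5. st.MEM+or.ALU @i7&i8  | 2-wide
6. sll.ALU+and.ALU @i9&i10  | 2-wide
7. sub.ALU+add.ALU @i11&i12  | 2-wide
8. bne.BR @i13  | tail

ISSUED = 6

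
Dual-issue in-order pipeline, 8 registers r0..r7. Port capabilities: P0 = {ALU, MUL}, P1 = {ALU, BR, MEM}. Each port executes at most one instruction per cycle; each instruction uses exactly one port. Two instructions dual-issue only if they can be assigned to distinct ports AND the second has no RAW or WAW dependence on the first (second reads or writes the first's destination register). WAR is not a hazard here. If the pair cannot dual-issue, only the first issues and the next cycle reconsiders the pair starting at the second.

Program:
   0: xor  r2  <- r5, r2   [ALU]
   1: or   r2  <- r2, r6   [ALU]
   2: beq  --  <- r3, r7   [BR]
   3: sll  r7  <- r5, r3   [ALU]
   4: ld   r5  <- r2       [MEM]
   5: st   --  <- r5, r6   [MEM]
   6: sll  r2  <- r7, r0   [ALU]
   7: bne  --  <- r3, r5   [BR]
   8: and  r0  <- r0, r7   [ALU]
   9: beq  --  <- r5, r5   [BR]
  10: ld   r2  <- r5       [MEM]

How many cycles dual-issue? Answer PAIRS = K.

PAIRS = 4

c0: i0 xor.ALU  RAW+WAW r2
c1: i1+i2 or.ALU;beq.BR  dual
c2: i3+i4 sll.ALU;ld.MEM  dual
c3: i5+i6 st.MEM;sll.ALU  dual
c4: i7+i8 bne.BR;and.ALU  dual
c5: i9 beq.BR  no-port BR/MEM
c6: i10 ld.MEM  tail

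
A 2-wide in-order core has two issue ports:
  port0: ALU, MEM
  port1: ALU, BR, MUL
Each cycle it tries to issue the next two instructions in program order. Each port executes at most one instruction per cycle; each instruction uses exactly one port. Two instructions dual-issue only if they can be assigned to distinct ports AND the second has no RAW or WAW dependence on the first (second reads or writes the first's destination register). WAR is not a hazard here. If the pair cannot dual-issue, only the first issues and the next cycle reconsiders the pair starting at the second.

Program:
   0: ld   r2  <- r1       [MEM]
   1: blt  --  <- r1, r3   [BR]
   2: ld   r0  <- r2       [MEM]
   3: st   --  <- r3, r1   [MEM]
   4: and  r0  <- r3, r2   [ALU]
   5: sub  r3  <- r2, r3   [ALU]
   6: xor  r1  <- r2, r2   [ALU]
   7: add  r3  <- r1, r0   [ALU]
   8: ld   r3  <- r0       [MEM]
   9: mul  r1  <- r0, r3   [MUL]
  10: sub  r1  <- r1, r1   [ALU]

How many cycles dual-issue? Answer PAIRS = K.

#0 head=0: ld.MEM;blt.BR i0,i1 dual
#1 head=2: ld.MEM i2 no-port MEM/MEM
#2 head=3: st.MEM;and.ALU i3,i4 dual
#3 head=5: sub.ALU;xor.ALU i5,i6 dual
#4 head=7: add.ALU i7 WAW r3
#5 head=8: ld.MEM i8 RAW r3
#6 head=9: mul.MUL i9 RAW+WAW r1
#7 head=10: sub.ALU i10 tail

PAIRS = 3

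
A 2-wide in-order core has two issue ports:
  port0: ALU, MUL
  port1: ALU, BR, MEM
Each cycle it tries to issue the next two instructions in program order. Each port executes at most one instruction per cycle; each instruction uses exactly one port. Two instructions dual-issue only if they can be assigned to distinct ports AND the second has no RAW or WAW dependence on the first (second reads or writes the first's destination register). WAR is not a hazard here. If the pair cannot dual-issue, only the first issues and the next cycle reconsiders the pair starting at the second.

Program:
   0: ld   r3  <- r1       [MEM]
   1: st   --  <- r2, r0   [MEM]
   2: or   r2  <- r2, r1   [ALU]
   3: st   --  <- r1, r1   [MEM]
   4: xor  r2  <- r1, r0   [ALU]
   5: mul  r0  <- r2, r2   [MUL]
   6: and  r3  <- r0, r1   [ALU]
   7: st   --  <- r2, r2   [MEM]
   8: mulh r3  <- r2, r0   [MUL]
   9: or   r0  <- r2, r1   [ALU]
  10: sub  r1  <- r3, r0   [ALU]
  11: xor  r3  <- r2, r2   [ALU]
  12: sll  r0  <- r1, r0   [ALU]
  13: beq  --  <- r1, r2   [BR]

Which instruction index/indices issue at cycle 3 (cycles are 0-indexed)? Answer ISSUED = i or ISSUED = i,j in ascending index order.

  cy0 -> i0 (ld.MEM) no-port MEM/MEM
  cy1 -> i1/i2 (st.MEM or.ALU) pair
  cy2 -> i3/i4 (st.MEM xor.ALU) pair
  cy3 -> i5 (mul.MUL) RAW r0
  cy4 -> i6/i7 (and.ALU st.MEM) pair
  cy5 -> i8/i9 (mulh.MUL or.ALU) pair
  cy6 -> i10/i11 (sub.ALU xor.ALU) pair
  cy7 -> i12/i13 (sll.ALU beq.BR) pair

ISSUED = 5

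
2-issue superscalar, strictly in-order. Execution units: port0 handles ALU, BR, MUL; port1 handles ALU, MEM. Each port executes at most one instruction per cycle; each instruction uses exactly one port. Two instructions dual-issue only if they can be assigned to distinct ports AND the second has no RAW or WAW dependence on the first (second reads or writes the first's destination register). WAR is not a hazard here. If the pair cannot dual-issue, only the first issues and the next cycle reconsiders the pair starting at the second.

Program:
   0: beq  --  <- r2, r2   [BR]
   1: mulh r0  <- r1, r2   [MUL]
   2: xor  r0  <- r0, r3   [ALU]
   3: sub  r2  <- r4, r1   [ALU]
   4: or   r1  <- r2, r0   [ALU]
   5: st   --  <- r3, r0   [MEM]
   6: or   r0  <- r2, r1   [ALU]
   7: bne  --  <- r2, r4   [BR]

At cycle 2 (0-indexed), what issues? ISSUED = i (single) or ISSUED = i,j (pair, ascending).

ISSUED = 2,3

c0: i0 beq  no-port BR/MUL
c1: i1 mulh  RAW+WAW r0
c2: i2+i3 xor sub  2-wide
c3: i4+i5 or st  2-wide
c4: i6+i7 or bne  2-wide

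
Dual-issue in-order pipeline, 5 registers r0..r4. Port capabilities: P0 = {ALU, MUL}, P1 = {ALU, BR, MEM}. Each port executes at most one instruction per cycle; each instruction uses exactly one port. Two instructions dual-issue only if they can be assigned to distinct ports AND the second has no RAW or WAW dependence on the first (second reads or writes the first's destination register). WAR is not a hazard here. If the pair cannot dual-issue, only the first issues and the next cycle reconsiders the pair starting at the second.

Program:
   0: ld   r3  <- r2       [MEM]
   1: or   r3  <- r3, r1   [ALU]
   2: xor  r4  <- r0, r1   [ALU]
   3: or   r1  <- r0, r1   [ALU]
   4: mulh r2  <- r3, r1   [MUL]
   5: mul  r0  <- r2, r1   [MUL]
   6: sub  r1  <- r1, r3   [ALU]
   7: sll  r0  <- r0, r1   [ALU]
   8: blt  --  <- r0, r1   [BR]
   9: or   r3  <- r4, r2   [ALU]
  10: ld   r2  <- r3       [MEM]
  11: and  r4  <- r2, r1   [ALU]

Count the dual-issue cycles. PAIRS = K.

PAIRS = 3

[0] i0  ld  -- RAW+WAW r3
[1] i1,i2  or/xor  -- pair
[2] i3  or  -- RAW r1
[3] i4  mulh  -- no-port MUL/MUL
[4] i5,i6  mul/sub  -- pair
[5] i7  sll  -- RAW r0
[6] i8,i9  blt/or  -- pair
[7] i10  ld  -- RAW r2
[8] i11  and  -- tail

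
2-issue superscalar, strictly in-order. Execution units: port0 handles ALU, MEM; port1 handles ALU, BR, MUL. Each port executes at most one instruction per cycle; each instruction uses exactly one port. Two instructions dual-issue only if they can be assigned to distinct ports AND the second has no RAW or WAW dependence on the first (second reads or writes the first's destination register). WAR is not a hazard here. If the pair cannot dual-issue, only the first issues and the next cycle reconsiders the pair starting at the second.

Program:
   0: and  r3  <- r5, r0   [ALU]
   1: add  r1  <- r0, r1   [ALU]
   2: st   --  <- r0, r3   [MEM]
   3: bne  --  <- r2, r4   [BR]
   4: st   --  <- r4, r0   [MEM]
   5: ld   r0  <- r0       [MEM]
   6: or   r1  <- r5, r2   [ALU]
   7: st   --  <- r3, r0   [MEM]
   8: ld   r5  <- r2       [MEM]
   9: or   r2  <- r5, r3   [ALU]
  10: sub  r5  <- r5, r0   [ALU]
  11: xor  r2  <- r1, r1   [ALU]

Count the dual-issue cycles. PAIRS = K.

PAIRS = 4

#0 head=0: and.ALU add.ALU i0&i1 2-wide
#1 head=2: st.MEM bne.BR i2&i3 2-wide
#2 head=4: st.MEM i4 no-port MEM/MEM
#3 head=5: ld.MEM or.ALU i5&i6 2-wide
#4 head=7: st.MEM i7 no-port MEM/MEM
#5 head=8: ld.MEM i8 RAW r5
#6 head=9: or.ALU sub.ALU i9&i10 2-wide
#7 head=11: xor.ALU i11 tail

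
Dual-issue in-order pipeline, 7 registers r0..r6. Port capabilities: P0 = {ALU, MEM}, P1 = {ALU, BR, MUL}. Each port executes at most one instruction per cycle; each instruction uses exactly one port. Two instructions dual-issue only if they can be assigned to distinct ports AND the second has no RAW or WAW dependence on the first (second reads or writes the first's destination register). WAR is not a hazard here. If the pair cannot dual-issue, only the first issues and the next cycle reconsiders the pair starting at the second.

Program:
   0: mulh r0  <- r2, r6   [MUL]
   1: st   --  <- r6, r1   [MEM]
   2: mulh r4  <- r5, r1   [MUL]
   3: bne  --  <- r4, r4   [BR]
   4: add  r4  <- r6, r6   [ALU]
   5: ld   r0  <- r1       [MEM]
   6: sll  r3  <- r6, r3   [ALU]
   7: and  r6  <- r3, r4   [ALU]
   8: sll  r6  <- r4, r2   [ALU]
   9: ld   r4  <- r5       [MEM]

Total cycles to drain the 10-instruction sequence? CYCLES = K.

CYCLES = 6

[0] i0&i1  mulh st  -- pair
[1] i2  mulh  -- no-port MUL/BR
[2] i3&i4  bne add  -- pair
[3] i5&i6  ld sll  -- pair
[4] i7  and  -- WAW r6
[5] i8&i9  sll ld  -- pair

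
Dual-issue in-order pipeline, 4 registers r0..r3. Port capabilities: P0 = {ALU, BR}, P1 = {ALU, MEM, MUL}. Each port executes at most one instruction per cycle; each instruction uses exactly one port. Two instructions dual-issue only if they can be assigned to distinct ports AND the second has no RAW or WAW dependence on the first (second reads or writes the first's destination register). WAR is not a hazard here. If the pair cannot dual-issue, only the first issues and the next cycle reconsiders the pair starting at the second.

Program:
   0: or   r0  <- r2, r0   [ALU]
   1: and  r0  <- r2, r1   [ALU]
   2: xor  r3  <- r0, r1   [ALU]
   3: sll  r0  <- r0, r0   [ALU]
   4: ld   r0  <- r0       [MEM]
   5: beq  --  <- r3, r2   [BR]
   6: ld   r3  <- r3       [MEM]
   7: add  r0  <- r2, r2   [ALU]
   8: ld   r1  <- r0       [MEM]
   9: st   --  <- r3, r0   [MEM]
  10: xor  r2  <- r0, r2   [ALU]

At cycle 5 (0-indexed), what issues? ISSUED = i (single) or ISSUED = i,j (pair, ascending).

ISSUED = 8

c0: i0 or.ALU  WAW r0
c1: i1 and.ALU  RAW r0
c2: i2,i3 xor.ALU/sll.ALU  2-wide
c3: i4,i5 ld.MEM/beq.BR  2-wide
c4: i6,i7 ld.MEM/add.ALU  2-wide
c5: i8 ld.MEM  no-port MEM/MEM
c6: i9,i10 st.MEM/xor.ALU  2-wide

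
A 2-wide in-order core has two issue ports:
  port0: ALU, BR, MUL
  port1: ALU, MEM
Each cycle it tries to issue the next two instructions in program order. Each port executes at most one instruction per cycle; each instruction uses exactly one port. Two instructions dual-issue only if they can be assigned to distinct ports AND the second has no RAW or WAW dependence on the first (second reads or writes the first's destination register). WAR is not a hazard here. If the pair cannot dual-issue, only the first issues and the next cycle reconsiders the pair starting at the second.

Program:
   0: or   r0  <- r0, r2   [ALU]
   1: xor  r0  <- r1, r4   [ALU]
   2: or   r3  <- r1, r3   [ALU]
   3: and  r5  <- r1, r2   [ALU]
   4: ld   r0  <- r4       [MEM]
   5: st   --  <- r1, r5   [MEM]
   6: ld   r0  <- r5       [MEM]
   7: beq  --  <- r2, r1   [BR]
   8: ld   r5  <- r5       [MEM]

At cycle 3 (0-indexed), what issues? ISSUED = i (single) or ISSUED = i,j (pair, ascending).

c0: i0 or  WAW r0
c1: i1/i2 xor;or  pair
c2: i3/i4 and;ld  pair
c3: i5 st  no-port MEM/MEM
c4: i6/i7 ld;beq  pair
c5: i8 ld  tail

ISSUED = 5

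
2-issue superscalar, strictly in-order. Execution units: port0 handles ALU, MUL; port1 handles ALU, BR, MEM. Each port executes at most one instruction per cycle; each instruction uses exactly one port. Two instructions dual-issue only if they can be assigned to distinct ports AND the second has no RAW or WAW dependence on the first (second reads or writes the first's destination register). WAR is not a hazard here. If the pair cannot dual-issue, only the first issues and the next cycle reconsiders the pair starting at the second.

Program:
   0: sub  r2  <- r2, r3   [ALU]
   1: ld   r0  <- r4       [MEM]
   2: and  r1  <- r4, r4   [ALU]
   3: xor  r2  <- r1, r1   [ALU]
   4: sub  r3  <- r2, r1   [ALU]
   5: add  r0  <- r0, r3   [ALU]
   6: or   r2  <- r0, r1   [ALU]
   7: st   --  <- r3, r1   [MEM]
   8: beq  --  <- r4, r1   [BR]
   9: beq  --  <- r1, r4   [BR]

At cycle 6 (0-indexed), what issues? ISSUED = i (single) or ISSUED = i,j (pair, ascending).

ISSUED = 8

t=0 i0,i1:sub;ld ; 2-wide
t=1 i2:and ; RAW r1
t=2 i3:xor ; RAW r2
t=3 i4:sub ; RAW r3
t=4 i5:add ; RAW r0
t=5 i6,i7:or;st ; 2-wide
t=6 i8:beq ; no-port BR/BR
t=7 i9:beq ; tail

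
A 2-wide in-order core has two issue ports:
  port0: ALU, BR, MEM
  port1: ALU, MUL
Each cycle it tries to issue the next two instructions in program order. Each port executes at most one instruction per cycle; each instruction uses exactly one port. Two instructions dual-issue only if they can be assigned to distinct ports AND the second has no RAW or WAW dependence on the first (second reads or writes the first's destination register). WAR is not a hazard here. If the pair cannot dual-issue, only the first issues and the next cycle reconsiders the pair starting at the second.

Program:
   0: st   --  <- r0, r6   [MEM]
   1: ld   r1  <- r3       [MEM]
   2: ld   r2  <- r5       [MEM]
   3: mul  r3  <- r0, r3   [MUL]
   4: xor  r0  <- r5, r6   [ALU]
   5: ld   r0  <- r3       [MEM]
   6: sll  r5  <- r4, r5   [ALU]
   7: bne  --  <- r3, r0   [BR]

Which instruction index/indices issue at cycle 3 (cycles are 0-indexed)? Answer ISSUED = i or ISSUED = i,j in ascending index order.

ISSUED = 4

[0] i0  st.MEM  -- no-port MEM/MEM
[1] i1  ld.MEM  -- no-port MEM/MEM
[2] i2&i3  ld.MEM;mul.MUL  -- 2-wide
[3] i4  xor.ALU  -- WAW r0
[4] i5&i6  ld.MEM;sll.ALU  -- 2-wide
[5] i7  bne.BR  -- tail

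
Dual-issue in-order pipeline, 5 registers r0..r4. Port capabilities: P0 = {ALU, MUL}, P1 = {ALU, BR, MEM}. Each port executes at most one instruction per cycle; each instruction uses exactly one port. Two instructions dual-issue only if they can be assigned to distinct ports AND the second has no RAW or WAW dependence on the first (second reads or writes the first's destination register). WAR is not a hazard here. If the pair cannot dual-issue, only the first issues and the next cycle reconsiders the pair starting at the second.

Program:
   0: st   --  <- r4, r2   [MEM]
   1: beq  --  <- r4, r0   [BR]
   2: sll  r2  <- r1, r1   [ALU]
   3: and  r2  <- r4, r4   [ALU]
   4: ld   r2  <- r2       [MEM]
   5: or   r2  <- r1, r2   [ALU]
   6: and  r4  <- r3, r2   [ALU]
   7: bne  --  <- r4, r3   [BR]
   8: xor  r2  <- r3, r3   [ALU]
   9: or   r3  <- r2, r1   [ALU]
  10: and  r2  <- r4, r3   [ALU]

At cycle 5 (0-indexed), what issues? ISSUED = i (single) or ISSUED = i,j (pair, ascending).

ISSUED = 6

t=0 i0:st ; no-port MEM/BR
t=1 i1&i2:beq/sll ; 2-wide
t=2 i3:and ; RAW+WAW r2
t=3 i4:ld ; RAW+WAW r2
t=4 i5:or ; RAW r2
t=5 i6:and ; RAW r4
t=6 i7&i8:bne/xor ; 2-wide
t=7 i9:or ; RAW r3
t=8 i10:and ; tail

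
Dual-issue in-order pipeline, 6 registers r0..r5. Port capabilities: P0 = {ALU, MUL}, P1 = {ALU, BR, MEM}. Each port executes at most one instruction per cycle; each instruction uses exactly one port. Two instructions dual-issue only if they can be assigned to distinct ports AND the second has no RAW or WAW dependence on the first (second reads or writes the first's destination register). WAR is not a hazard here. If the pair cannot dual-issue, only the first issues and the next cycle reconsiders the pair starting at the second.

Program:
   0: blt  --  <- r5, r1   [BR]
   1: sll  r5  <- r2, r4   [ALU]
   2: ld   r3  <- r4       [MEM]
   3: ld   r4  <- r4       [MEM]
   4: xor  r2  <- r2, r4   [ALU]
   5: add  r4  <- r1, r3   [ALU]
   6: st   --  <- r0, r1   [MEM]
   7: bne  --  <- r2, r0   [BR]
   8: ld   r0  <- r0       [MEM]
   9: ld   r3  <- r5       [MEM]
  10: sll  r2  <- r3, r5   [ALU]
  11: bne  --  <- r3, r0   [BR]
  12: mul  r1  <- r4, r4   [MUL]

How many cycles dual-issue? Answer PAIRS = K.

PAIRS = 3

[0] i0,i1  blt;sll  -- 2-wide
[1] i2  ld  -- no-port MEM/MEM
[2] i3  ld  -- RAW r4
[3] i4,i5  xor;add  -- 2-wide
[4] i6  st  -- no-port MEM/BR
[5] i7  bne  -- no-port BR/MEM
[6] i8  ld  -- no-port MEM/MEM
[7] i9  ld  -- RAW r3
[8] i10,i11  sll;bne  -- 2-wide
[9] i12  mul  -- tail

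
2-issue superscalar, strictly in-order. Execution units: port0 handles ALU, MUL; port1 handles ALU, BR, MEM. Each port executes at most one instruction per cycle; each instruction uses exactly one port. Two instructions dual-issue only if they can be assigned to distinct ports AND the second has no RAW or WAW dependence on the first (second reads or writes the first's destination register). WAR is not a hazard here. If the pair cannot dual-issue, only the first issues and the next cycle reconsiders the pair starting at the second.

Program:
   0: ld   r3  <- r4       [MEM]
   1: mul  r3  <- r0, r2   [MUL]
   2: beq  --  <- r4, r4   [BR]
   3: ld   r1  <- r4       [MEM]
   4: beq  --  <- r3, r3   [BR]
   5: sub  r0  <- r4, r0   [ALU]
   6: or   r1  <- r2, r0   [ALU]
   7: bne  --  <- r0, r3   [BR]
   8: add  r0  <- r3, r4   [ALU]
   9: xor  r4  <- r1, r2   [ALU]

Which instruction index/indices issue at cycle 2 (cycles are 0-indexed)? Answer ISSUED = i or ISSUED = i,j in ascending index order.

c0: i0 ld  WAW r3
c1: i1+i2 mul+beq  pair
c2: i3 ld  no-port MEM/BR
c3: i4+i5 beq+sub  pair
c4: i6+i7 or+bne  pair
c5: i8+i9 add+xor  pair

ISSUED = 3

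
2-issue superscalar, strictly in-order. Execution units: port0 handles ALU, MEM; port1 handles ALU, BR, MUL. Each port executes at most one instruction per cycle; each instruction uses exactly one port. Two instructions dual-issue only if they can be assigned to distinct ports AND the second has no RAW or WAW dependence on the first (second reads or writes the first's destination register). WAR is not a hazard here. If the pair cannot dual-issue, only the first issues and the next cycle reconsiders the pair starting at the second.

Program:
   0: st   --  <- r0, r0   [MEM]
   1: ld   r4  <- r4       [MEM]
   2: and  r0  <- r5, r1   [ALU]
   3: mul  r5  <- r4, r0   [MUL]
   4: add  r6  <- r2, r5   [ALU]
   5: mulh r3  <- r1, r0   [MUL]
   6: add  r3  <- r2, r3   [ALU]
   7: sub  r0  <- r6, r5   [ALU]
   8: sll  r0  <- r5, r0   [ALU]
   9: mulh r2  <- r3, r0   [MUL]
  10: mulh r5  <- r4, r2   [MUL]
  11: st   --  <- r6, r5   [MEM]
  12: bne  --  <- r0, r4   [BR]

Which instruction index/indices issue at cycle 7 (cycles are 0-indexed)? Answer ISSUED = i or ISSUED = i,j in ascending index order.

c0: i0 st.MEM  no-port MEM/MEM
c1: i1+i2 ld.MEM and.ALU  dual
c2: i3 mul.MUL  RAW r5
c3: i4+i5 add.ALU mulh.MUL  dual
c4: i6+i7 add.ALU sub.ALU  dual
c5: i8 sll.ALU  RAW r0
c6: i9 mulh.MUL  no-port MUL/MUL
c7: i10 mulh.MUL  RAW r5
c8: i11+i12 st.MEM bne.BR  dual

ISSUED = 10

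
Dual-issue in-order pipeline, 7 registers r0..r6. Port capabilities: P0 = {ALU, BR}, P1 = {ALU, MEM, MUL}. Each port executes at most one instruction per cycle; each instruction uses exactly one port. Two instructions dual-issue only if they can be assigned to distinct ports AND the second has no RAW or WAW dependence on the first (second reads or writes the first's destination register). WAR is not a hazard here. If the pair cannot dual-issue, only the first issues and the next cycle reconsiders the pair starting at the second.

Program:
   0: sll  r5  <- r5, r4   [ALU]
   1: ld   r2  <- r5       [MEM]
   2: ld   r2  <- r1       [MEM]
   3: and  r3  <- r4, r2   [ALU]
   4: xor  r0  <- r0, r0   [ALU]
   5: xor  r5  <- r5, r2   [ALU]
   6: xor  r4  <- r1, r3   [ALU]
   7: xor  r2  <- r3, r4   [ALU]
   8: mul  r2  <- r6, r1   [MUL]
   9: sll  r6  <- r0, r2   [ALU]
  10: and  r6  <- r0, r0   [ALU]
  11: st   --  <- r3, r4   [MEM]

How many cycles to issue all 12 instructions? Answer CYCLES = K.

CYCLES = 9

#0 head=0: sll.ALU i0 RAW r5
#1 head=1: ld.MEM i1 no-port MEM/MEM
#2 head=2: ld.MEM i2 RAW r2
#3 head=3: and.ALU;xor.ALU i3,i4 pair
#4 head=5: xor.ALU;xor.ALU i5,i6 pair
#5 head=7: xor.ALU i7 WAW r2
#6 head=8: mul.MUL i8 RAW r2
#7 head=9: sll.ALU i9 WAW r6
#8 head=10: and.ALU;st.MEM i10,i11 pair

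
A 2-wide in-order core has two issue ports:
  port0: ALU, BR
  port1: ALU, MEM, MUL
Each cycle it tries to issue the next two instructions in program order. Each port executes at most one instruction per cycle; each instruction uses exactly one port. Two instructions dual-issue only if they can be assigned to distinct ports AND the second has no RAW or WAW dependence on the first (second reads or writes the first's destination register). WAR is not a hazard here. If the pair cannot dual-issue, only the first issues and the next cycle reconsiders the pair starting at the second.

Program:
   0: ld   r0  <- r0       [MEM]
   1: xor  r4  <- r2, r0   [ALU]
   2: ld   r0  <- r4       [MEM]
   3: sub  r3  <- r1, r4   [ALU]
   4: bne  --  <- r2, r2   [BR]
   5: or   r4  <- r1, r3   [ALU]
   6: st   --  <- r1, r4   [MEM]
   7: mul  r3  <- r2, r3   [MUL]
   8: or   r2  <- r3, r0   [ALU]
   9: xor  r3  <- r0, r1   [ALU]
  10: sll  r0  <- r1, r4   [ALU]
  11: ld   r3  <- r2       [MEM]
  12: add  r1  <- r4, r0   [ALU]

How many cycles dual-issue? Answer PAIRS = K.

0. ld @i0  | RAW r0
1. xor @i1  | RAW r4
2. ld;sub @i2&i3  | pair
3. bne;or @i4&i5  | pair
4. st @i6  | no-port MEM/MUL
5. mul @i7  | RAW r3
6. or;xor @i8&i9  | pair
7. sll;ld @i10&i11  | pair
8. add @i12  | tail

PAIRS = 4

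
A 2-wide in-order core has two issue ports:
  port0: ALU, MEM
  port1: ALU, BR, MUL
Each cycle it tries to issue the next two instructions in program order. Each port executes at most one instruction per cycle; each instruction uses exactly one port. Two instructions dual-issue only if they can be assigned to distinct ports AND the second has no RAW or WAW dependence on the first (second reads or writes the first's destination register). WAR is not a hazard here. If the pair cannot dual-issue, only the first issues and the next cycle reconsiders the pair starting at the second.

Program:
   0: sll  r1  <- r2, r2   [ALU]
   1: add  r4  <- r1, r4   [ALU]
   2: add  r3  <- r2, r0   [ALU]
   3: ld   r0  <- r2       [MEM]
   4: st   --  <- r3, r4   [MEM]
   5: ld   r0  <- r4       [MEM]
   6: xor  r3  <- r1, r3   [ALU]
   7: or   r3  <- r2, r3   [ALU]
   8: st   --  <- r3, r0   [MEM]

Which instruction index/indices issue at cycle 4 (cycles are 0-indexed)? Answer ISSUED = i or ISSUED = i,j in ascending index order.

0. sll.ALU @i0  | RAW r1
1. add.ALU;add.ALU @i1&i2  | 2-wide
2. ld.MEM @i3  | no-port MEM/MEM
3. st.MEM @i4  | no-port MEM/MEM
4. ld.MEM;xor.ALU @i5&i6  | 2-wide
5. or.ALU @i7  | RAW r3
6. st.MEM @i8  | tail

ISSUED = 5,6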